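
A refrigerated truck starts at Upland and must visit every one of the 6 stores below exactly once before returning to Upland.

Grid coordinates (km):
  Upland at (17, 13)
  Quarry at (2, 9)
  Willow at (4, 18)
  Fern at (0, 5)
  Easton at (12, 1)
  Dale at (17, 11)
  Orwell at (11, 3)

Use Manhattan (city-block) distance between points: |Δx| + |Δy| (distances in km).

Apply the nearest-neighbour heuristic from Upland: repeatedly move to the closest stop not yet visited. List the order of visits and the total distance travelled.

70 km along Upland → Dale → Orwell → Easton → Fern → Quarry → Willow → Upland.

From Upland: distances to unvisited — Dale=2, Orwell=16, Easton=17, Willow=18, Quarry=19, Fern=25. Nearest is Dale (2).
From Dale: distances to unvisited — Orwell=14, Easton=15, Quarry=17, Willow=20, Fern=23. Nearest is Orwell (14).
From Orwell: distances to unvisited — Easton=3, Fern=13, Quarry=15, Willow=22. Nearest is Easton (3).
From Easton: distances to unvisited — Fern=16, Quarry=18, Willow=25. Nearest is Fern (16).
From Fern: distances to unvisited — Quarry=6, Willow=17. Nearest is Quarry (6).
From Quarry: distances to unvisited — Willow=11. Nearest is Willow (11).
Return Willow→Upland: 18.
Total = 2 + 14 + 3 + 16 + 6 + 11 + 18 = 70.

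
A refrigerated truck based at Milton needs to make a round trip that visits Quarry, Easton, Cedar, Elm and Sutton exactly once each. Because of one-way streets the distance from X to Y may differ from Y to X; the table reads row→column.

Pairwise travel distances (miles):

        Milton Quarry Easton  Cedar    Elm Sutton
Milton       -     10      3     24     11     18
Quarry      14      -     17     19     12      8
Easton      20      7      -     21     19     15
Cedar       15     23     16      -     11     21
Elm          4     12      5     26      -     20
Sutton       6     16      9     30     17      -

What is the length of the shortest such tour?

Milton→Quarry→Easton→Cedar→Elm→Sutton→Milton: 10+17+21+11+20+6 = 85
Milton→Quarry→Easton→Cedar→Sutton→Elm→Milton: 10+17+21+21+17+4 = 90
Milton→Quarry→Easton→Elm→Cedar→Sutton→Milton: 10+17+19+26+21+6 = 99
Milton→Quarry→Easton→Elm→Sutton→Cedar→Milton: 10+17+19+20+30+15 = 111
Milton→Quarry→Easton→Sutton→Cedar→Elm→Milton: 10+17+15+30+11+4 = 87
Milton→Quarry→Easton→Sutton→Elm→Cedar→Milton: 10+17+15+17+26+15 = 100
Milton→Quarry→Cedar→Easton→Elm→Sutton→Milton: 10+19+16+19+20+6 = 90
Milton→Quarry→Cedar→Easton→Sutton→Elm→Milton: 10+19+16+15+17+4 = 81
Milton→Quarry→Cedar→Elm→Easton→Sutton→Milton: 10+19+11+5+15+6 = 66
Milton→Quarry→Cedar→Elm→Sutton→Easton→Milton: 10+19+11+20+9+20 = 89
Milton→Quarry→Cedar→Sutton→Easton→Elm→Milton: 10+19+21+9+19+4 = 82
Milton→Quarry→Cedar→Sutton→Elm→Easton→Milton: 10+19+21+17+5+20 = 92
Milton→Quarry→Elm→Easton→Cedar→Sutton→Milton: 10+12+5+21+21+6 = 75
Milton→Quarry→Elm→Easton→Sutton→Cedar→Milton: 10+12+5+15+30+15 = 87
… (106 more)
Milton→Easton→Cedar→Elm→Quarry→Sutton→Milton: 3+21+11+12+8+6 = 61  ← best
The minimum is 61.
One optimal route: Milton → Easton → Cedar → Elm → Quarry → Sutton → Milton.

Shortest round trip = 61 miles.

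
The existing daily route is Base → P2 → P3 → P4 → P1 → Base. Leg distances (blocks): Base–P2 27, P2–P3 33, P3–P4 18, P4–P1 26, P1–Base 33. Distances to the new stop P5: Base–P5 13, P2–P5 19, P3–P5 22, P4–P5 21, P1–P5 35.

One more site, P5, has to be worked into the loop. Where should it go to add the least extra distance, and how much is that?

Adding 5 blocks by placing P5 on the Base–P2 leg.

Insertion cost between consecutive stops i–j is d(i,P5) + d(P5,j) − d(i,j):
  between Base and P2: 13 + 19 − 27 = 5
  between P2 and P3: 19 + 22 − 33 = 8
  between P3 and P4: 22 + 21 − 18 = 25
  between P4 and P1: 21 + 35 − 26 = 30
  between P1 and Base: 35 + 13 − 33 = 15
Cheapest insertion is between Base and P2, adding 5.
New total = 137 + 5 = 142.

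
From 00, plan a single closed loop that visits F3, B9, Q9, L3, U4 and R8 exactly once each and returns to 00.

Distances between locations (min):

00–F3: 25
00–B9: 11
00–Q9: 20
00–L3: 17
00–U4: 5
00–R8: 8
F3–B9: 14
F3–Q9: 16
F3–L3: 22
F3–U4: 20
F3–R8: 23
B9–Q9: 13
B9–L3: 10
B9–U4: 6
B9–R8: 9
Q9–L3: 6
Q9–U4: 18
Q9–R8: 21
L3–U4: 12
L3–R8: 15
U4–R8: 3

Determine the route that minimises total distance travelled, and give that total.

There are 360 distinct closed tours to check (reversals are equivalent).
00-F3-B9-Q9-L3-U4-R8-00: 25+14+13+6+12+3+8 = 81
00-F3-B9-Q9-L3-R8-U4-00: 25+14+13+6+15+3+5 = 81
00-F3-B9-Q9-U4-L3-R8-00: 25+14+13+18+12+15+8 = 105
00-F3-B9-Q9-U4-R8-L3-00: 25+14+13+18+3+15+17 = 105
00-F3-B9-Q9-R8-L3-U4-00: 25+14+13+21+15+12+5 = 105
00-F3-B9-Q9-R8-U4-L3-00: 25+14+13+21+3+12+17 = 105
00-F3-B9-L3-Q9-U4-R8-00: 25+14+10+6+18+3+8 = 84
00-F3-B9-L3-Q9-R8-U4-00: 25+14+10+6+21+3+5 = 84
… (352 more)
00-B9-F3-Q9-L3-U4-R8-00: 11+14+16+6+12+3+8 = 70  ← best
The minimum is 70.
One optimal route: 00 → B9 → F3 → Q9 → L3 → U4 → R8 → 00 (or its reverse).

70 min — the shortest possible round trip.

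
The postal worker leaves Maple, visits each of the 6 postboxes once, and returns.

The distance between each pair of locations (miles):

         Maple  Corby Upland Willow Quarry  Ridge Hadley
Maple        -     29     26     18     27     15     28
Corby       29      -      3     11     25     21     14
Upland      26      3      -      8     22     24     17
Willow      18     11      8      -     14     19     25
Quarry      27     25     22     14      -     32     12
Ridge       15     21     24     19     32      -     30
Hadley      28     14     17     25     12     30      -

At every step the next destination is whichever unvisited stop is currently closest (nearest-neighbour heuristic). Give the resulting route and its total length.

Total distance 98 miles via the nearest-neighbour route Maple → Ridge → Willow → Upland → Corby → Hadley → Quarry → Maple.

Maple → [Ridge:15 / Willow:18 / Upland:26 / Quarry:27 / Hadley:28 / Corby:29] → Ridge (15)
Ridge → [Willow:19 / Corby:21 / Upland:24 / Hadley:30 / Quarry:32] → Willow (19)
Willow → [Upland:8 / Corby:11 / Quarry:14 / Hadley:25] → Upland (8)
Upland → [Corby:3 / Hadley:17 / Quarry:22] → Corby (3)
Corby → [Hadley:14 / Quarry:25] → Hadley (14)
Hadley → [Quarry:12] → Quarry (12)
Return Quarry→Maple: 27.
Total = 15 + 19 + 8 + 3 + 14 + 12 + 27 = 98.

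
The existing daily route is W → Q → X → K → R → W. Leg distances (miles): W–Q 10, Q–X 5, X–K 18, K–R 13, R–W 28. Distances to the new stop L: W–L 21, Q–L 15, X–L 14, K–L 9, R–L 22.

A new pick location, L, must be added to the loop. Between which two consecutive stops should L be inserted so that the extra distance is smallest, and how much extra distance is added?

Insertion cost between consecutive stops i–j is d(i,L) + d(L,j) − d(i,j):
  between W and Q: 21 + 15 − 10 = 26
  between Q and X: 15 + 14 − 5 = 24
  between X and K: 14 + 9 − 18 = 5
  between K and R: 9 + 22 − 13 = 18
  between R and W: 22 + 21 − 28 = 15
Cheapest insertion is between X and K, adding 5.
New total = 74 + 5 = 79.

Minimum extra distance: 5 miles, inserting L between X and K.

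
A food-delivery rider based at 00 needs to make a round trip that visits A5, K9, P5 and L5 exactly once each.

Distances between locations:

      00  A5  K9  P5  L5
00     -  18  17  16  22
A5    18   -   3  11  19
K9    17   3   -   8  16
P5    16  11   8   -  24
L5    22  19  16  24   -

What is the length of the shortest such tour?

With 4 stops there are 4!/2 = 12 distinct round trips (a route and its reverse cost the same).
00→A5→K9→P5→L5→00: 18+3+8+24+22 = 75
00→A5→K9→L5→P5→00: 18+3+16+24+16 = 77
00→A5→P5→K9→L5→00: 18+11+8+16+22 = 75
00→A5→P5→L5→K9→00: 18+11+24+16+17 = 86
00→A5→L5→K9→P5→00: 18+19+16+8+16 = 77
00→A5→L5→P5→K9→00: 18+19+24+8+17 = 86
00→K9→A5→P5→L5→00: 17+3+11+24+22 = 77
00→K9→A5→L5→P5→00: 17+3+19+24+16 = 79
00→K9→P5→A5→L5→00: 17+8+11+19+22 = 77
00→K9→L5→A5→P5→00: 17+16+19+11+16 = 79
00→P5→A5→K9→L5→00: 16+11+3+16+22 = 68
00→P5→K9→A5→L5→00: 16+8+3+19+22 = 68
The minimum is 68.
One optimal route: 00 → P5 → A5 → K9 → L5 → 00 (or its reverse).

Minimum total distance: 68.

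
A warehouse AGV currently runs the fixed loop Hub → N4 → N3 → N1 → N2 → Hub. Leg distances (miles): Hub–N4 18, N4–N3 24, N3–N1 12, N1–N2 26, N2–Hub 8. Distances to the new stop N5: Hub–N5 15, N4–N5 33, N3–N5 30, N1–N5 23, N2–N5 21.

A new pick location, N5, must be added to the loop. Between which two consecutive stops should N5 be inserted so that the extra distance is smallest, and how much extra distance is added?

Adding 18 miles by placing N5 on the N1–N2 leg.

Insertion cost between consecutive stops i–j is d(i,N5) + d(N5,j) − d(i,j):
  between Hub and N4: 15 + 33 − 18 = 30
  between N4 and N3: 33 + 30 − 24 = 39
  between N3 and N1: 30 + 23 − 12 = 41
  between N1 and N2: 23 + 21 − 26 = 18
  between N2 and Hub: 21 + 15 − 8 = 28
Cheapest insertion is between N1 and N2, adding 18.
New total = 88 + 18 = 106.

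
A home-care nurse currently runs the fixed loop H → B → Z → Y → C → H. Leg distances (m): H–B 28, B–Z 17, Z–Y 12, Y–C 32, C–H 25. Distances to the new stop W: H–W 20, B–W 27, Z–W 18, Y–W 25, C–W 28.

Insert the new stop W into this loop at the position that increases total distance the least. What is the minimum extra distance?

Minimum extra distance: 19 m, inserting W between H and B.

Insertion cost between consecutive stops i–j is d(i,W) + d(W,j) − d(i,j):
  between H and B: 20 + 27 − 28 = 19
  between B and Z: 27 + 18 − 17 = 28
  between Z and Y: 18 + 25 − 12 = 31
  between Y and C: 25 + 28 − 32 = 21
  between C and H: 28 + 20 − 25 = 23
Cheapest insertion is between H and B, adding 19.
New total = 114 + 19 = 133.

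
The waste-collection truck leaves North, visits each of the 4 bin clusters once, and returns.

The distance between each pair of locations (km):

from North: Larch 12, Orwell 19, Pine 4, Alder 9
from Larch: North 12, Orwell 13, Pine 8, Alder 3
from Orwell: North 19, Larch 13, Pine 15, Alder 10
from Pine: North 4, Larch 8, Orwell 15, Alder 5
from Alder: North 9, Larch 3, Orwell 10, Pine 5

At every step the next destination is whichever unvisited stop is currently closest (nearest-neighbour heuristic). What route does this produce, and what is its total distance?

Total distance 44 km via the nearest-neighbour route North → Pine → Alder → Larch → Orwell → North.

North → [Pine:4 / Alder:9 / Larch:12 / Orwell:19] → Pine (4)
Pine → [Alder:5 / Larch:8 / Orwell:15] → Alder (5)
Alder → [Larch:3 / Orwell:10] → Larch (3)
Larch → [Orwell:13] → Orwell (13)
Return Orwell→North: 19.
Total = 4 + 5 + 3 + 13 + 19 = 44.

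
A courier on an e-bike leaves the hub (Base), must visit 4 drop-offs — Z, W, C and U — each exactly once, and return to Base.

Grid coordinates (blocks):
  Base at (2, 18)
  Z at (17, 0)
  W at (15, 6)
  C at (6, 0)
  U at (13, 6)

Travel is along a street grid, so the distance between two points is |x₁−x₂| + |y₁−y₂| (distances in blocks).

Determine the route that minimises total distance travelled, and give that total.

Shortest round trip = 66 blocks.

Base → Z → W → C → U → Base: 33+8+15+13+23 = 92
Base → Z → W → U → C → Base: 33+8+2+13+22 = 78
Base → Z → C → W → U → Base: 33+11+15+2+23 = 84
Base → Z → C → U → W → Base: 33+11+13+2+25 = 84
Base → Z → U → W → C → Base: 33+10+2+15+22 = 82
Base → Z → U → C → W → Base: 33+10+13+15+25 = 96
Base → W → Z → C → U → Base: 25+8+11+13+23 = 80
Base → W → Z → U → C → Base: 25+8+10+13+22 = 78
Base → W → C → Z → U → Base: 25+15+11+10+23 = 84
Base → W → U → Z → C → Base: 25+2+10+11+22 = 70
Base → C → Z → W → U → Base: 22+11+8+2+23 = 66
Base → C → W → Z → U → Base: 22+15+8+10+23 = 78
The minimum is 66.
One optimal route: Base → C → Z → W → U → Base (or its reverse).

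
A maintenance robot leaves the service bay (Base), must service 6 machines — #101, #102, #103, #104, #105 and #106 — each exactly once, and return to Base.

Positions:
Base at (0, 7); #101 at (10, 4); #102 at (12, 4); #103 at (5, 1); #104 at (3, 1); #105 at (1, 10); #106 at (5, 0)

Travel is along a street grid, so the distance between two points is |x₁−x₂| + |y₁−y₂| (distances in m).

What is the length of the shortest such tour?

Shortest round trip = 44 m.

There are 360 distinct closed tours to check (reversals are equivalent).
Base→#101→#102→#103→#104→#105→#106→Base: 13+2+10+2+11+14+12 = 64
Base→#101→#102→#103→#104→#106→#105→Base: 13+2+10+2+3+14+4 = 48
Base→#101→#102→#103→#105→#104→#106→Base: 13+2+10+13+11+3+12 = 64
Base→#101→#102→#103→#105→#106→#104→Base: 13+2+10+13+14+3+9 = 64
Base→#101→#102→#103→#106→#104→#105→Base: 13+2+10+1+3+11+4 = 44
Base→#101→#102→#103→#106→#105→#104→Base: 13+2+10+1+14+11+9 = 60
Base→#101→#102→#104→#103→#105→#106→Base: 13+2+12+2+13+14+12 = 68
Base→#101→#102→#104→#103→#106→#105→Base: 13+2+12+2+1+14+4 = 48
… (352 more)
The minimum is 44.
One optimal route: Base → #101 → #102 → #103 → #106 → #104 → #105 → Base (or its reverse).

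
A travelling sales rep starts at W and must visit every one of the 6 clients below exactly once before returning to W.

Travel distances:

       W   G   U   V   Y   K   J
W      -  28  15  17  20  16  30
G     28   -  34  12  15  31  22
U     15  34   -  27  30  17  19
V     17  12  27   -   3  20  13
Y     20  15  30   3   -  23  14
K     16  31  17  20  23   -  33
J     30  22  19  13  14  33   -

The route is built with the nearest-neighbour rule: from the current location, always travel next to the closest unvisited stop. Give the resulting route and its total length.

At W the remaining stops are U 15, K 16, V 17, Y 20, G 28, J 30; go to U.
At U the remaining stops are K 17, J 19, V 27, Y 30, G 34; go to K.
At K the remaining stops are V 20, Y 23, G 31, J 33; go to V.
At V the remaining stops are Y 3, G 12, J 13; go to Y.
At Y the remaining stops are J 14, G 15; go to J.
At J the remaining stops are G 22; go to G.
Return G→W: 28.
Total = 15 + 17 + 20 + 3 + 14 + 22 + 28 = 119.

Nearest-neighbour total = 119; route W → U → K → V → Y → J → G → W.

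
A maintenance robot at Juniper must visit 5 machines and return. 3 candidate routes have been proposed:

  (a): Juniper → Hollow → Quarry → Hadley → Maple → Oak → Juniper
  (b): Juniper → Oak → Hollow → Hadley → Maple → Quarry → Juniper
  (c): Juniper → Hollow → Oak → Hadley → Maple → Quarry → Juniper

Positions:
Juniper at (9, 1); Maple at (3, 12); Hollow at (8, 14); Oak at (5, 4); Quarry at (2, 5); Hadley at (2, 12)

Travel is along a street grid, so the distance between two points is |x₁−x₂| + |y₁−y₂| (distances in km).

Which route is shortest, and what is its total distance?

(a): 14 + 15 + 7 + 1 + 10 + 7 = 54
(b): 7 + 13 + 8 + 1 + 8 + 11 = 48
(c): 14 + 13 + 11 + 1 + 8 + 11 = 58

Shortest is (b), total 48 km.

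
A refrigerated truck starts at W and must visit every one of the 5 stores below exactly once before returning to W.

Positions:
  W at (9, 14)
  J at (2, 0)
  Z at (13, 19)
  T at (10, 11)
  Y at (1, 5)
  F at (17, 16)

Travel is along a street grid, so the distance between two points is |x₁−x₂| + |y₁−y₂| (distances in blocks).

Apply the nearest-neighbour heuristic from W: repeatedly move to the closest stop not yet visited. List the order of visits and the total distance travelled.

Nearest-neighbour total = 76 blocks; route W → T → Z → F → Y → J → W.

From W: distances to unvisited — T=4, Z=9, F=10, Y=17, J=21. Nearest is T (4).
From T: distances to unvisited — Z=11, F=12, Y=15, J=19. Nearest is Z (11).
From Z: distances to unvisited — F=7, Y=26, J=30. Nearest is F (7).
From F: distances to unvisited — Y=27, J=31. Nearest is Y (27).
From Y: distances to unvisited — J=6. Nearest is J (6).
Return J→W: 21.
Total = 4 + 11 + 7 + 27 + 6 + 21 = 76.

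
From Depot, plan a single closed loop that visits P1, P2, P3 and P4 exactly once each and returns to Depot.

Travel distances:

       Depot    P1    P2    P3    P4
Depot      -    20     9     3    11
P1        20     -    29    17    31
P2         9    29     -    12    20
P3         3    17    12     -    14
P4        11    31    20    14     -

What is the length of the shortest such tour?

With 4 stops there are 4!/2 = 12 distinct round trips (a route and its reverse cost the same).
Depot - P1 - P2 - P3 - P4 - Depot: 20+29+12+14+11 = 86
Depot - P1 - P2 - P4 - P3 - Depot: 20+29+20+14+3 = 86
Depot - P1 - P3 - P2 - P4 - Depot: 20+17+12+20+11 = 80
Depot - P1 - P3 - P4 - P2 - Depot: 20+17+14+20+9 = 80
Depot - P1 - P4 - P2 - P3 - Depot: 20+31+20+12+3 = 86
Depot - P1 - P4 - P3 - P2 - Depot: 20+31+14+12+9 = 86
Depot - P2 - P1 - P3 - P4 - Depot: 9+29+17+14+11 = 80
Depot - P2 - P1 - P4 - P3 - Depot: 9+29+31+14+3 = 86
Depot - P2 - P3 - P1 - P4 - Depot: 9+12+17+31+11 = 80
Depot - P2 - P4 - P1 - P3 - Depot: 9+20+31+17+3 = 80
Depot - P3 - P1 - P2 - P4 - Depot: 3+17+29+20+11 = 80
Depot - P3 - P2 - P1 - P4 - Depot: 3+12+29+31+11 = 86
The minimum is 80.
One optimal route: Depot → P1 → P3 → P2 → P4 → Depot (or its reverse).

Shortest round trip = 80.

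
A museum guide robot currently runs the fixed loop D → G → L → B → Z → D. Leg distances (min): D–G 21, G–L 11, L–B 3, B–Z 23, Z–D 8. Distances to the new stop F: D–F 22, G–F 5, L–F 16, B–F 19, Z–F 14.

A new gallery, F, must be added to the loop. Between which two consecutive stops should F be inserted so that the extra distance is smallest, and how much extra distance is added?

Insertion cost between consecutive stops i–j is d(i,F) + d(F,j) − d(i,j):
  between D and G: 22 + 5 − 21 = 6
  between G and L: 5 + 16 − 11 = 10
  between L and B: 16 + 19 − 3 = 32
  between B and Z: 19 + 14 − 23 = 10
  between Z and D: 14 + 22 − 8 = 28
Cheapest insertion is between D and G, adding 6.
New total = 66 + 6 = 72.

Minimum extra distance: 6 min, inserting F between D and G.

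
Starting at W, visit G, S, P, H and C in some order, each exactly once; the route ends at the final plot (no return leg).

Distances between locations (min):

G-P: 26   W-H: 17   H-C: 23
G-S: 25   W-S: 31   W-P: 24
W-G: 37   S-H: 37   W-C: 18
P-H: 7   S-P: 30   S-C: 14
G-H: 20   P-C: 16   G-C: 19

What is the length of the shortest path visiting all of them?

Minimum one-way distance = 79 min.

There are 5! = 120 possible orderings.
W→G→S→P→H→C: 37+25+30+7+23 = 122
W→G→S→P→C→H: 37+25+30+16+23 = 131
W→G→S→H→P→C: 37+25+37+7+16 = 122
W→G→S→H→C→P: 37+25+37+23+16 = 138
W→G→S→C→P→H: 37+25+14+16+7 = 99
W→G→S→C→H→P: 37+25+14+23+7 = 106
W→G→P→S→H→C: 37+26+30+37+23 = 153
W→G→P→S→C→H: 37+26+30+14+23 = 130
W→G→P→H→S→C: 37+26+7+37+14 = 121
W→G→P→H→C→S: 37+26+7+23+14 = 107
W→G→P→C→S→H: 37+26+16+14+37 = 130
W→G→P→C→H→S: 37+26+16+23+37 = 139
W→G→H→S→P→C: 37+20+37+30+16 = 140
W→G→H→S→C→P: 37+20+37+14+16 = 124
… (106 more)
W→H→P→C→S→G: 17+7+16+14+25 = 79  ← best
The minimum is 79.
One shortest path: W → H → P → C → S → G.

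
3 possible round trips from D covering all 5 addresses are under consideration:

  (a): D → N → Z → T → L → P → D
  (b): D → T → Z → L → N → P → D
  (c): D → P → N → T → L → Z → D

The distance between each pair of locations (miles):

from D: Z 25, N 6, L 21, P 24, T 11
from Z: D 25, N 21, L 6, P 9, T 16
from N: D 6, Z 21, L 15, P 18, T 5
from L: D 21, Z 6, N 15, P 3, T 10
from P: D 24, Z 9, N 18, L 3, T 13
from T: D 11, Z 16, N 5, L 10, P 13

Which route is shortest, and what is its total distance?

Shortest is (a), total 80 miles.

(a): 6 + 21 + 16 + 10 + 3 + 24 = 80
(b): 11 + 16 + 6 + 15 + 18 + 24 = 90
(c): 24 + 18 + 5 + 10 + 6 + 25 = 88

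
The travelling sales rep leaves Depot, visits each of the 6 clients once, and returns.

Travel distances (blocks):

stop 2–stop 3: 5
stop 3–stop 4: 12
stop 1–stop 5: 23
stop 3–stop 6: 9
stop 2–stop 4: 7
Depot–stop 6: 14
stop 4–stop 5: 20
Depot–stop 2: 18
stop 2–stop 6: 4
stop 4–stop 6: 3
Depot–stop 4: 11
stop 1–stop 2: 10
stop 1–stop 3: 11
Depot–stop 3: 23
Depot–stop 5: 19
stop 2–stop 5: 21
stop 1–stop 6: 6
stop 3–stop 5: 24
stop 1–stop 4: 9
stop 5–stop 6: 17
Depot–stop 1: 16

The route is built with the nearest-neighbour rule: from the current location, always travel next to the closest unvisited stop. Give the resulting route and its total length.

Nearest-neighbour total = 76 blocks; route Depot → stop 4 → stop 6 → stop 2 → stop 3 → stop 1 → stop 5 → Depot.

From Depot: distances to unvisited — stop 4=11, stop 6=14, stop 1=16, stop 2=18, stop 5=19, stop 3=23. Nearest is stop 4 (11).
From stop 4: distances to unvisited — stop 6=3, stop 2=7, stop 1=9, stop 3=12, stop 5=20. Nearest is stop 6 (3).
From stop 6: distances to unvisited — stop 2=4, stop 1=6, stop 3=9, stop 5=17. Nearest is stop 2 (4).
From stop 2: distances to unvisited — stop 3=5, stop 1=10, stop 5=21. Nearest is stop 3 (5).
From stop 3: distances to unvisited — stop 1=11, stop 5=24. Nearest is stop 1 (11).
From stop 1: distances to unvisited — stop 5=23. Nearest is stop 5 (23).
Return stop 5→Depot: 19.
Total = 11 + 3 + 4 + 5 + 11 + 23 + 19 = 76.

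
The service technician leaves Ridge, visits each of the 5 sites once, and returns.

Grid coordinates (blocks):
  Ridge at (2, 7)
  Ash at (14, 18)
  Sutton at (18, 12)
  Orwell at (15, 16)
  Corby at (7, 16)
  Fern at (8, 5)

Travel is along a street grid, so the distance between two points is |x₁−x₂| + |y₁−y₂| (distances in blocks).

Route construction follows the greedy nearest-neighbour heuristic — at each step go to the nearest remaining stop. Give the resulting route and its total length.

Total distance 62 blocks via the nearest-neighbour route Ridge → Fern → Corby → Orwell → Ash → Sutton → Ridge.

At Ridge the remaining stops are Fern 8, Corby 14, Sutton 21, Orwell 22, Ash 23; go to Fern.
At Fern the remaining stops are Corby 12, Sutton 17, Orwell 18, Ash 19; go to Corby.
At Corby the remaining stops are Orwell 8, Ash 9, Sutton 15; go to Orwell.
At Orwell the remaining stops are Ash 3, Sutton 7; go to Ash.
At Ash the remaining stops are Sutton 10; go to Sutton.
Return Sutton→Ridge: 21.
Total = 8 + 12 + 8 + 3 + 10 + 21 = 62.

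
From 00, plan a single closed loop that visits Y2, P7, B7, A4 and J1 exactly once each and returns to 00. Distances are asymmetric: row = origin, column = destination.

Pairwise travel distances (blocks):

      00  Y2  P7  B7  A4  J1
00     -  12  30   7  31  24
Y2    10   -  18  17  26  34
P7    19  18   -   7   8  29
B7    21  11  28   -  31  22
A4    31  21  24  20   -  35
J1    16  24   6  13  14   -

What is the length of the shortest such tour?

00-Y2-P7-B7-A4-J1-00: 12+18+7+31+35+16 = 119
00-Y2-P7-B7-J1-A4-00: 12+18+7+22+14+31 = 104
00-Y2-P7-A4-B7-J1-00: 12+18+8+20+22+16 = 96
00-Y2-P7-A4-J1-B7-00: 12+18+8+35+13+21 = 107
00-Y2-P7-J1-B7-A4-00: 12+18+29+13+31+31 = 134
00-Y2-P7-J1-A4-B7-00: 12+18+29+14+20+21 = 114
00-Y2-B7-P7-A4-J1-00: 12+17+28+8+35+16 = 116
00-Y2-B7-P7-J1-A4-00: 12+17+28+29+14+31 = 131
00-Y2-B7-A4-P7-J1-00: 12+17+31+24+29+16 = 129
00-Y2-B7-A4-J1-P7-00: 12+17+31+35+6+19 = 120
00-Y2-B7-J1-P7-A4-00: 12+17+22+6+8+31 = 96
00-Y2-B7-J1-A4-P7-00: 12+17+22+14+24+19 = 108
00-Y2-A4-P7-B7-J1-00: 12+26+24+7+22+16 = 107
00-Y2-A4-P7-J1-B7-00: 12+26+24+29+13+21 = 125
… (106 more)
00-B7-J1-P7-A4-Y2-00: 7+22+6+8+21+10 = 74  ← best
The minimum is 74.
One optimal route: 00 → B7 → J1 → P7 → A4 → Y2 → 00.

Minimum total distance: 74 blocks.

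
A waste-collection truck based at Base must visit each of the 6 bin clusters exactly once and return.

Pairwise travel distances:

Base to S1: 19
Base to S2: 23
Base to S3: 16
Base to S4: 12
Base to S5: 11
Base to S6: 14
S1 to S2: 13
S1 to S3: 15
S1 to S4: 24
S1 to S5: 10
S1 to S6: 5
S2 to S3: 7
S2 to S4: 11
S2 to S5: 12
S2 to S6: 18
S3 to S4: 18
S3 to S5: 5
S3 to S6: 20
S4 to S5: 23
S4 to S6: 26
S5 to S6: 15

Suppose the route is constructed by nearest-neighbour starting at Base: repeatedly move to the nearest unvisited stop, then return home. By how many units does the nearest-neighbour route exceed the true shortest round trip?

The nearest-neighbour route is 13 longer than optimal.

From Base: S5=11, S4=12, S6=14, S3=16, S1=19, S2=23 → choose S5 (11).
From S5: S3=5, S1=10, S2=12, S6=15, S4=23 → choose S3 (5).
From S3: S2=7, S1=15, S4=18, S6=20 → choose S2 (7).
From S2: S4=11, S1=13, S6=18 → choose S4 (11).
From S4: S1=24, S6=26 → choose S1 (24).
From S1: S6=5 → choose S6 (5).
NN route Base → S5 → S3 → S2 → S4 → S1 → S6 → Base costs 77.
Optimal: Base → S4 → S2 → S3 → S5 → S1 → S6 → Base costs 64 (by enumerating all 360 distinct tours).
Excess = 77 − 64 = 13.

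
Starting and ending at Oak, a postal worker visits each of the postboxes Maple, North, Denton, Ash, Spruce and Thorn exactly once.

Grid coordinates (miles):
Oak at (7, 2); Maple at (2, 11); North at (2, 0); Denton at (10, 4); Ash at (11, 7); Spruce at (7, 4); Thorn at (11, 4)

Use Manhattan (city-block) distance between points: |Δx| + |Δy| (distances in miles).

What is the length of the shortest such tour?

Minimum total distance: 40 miles.

With 6 stops there are 6!/2 = 360 distinct round trips (a route and its reverse cost the same).
Oak-Maple-North-Denton-Ash-Spruce-Thorn-Oak: 14+11+12+4+7+4+6 = 58
Oak-Maple-North-Denton-Ash-Thorn-Spruce-Oak: 14+11+12+4+3+4+2 = 50
Oak-Maple-North-Denton-Spruce-Ash-Thorn-Oak: 14+11+12+3+7+3+6 = 56
Oak-Maple-North-Denton-Spruce-Thorn-Ash-Oak: 14+11+12+3+4+3+9 = 56
Oak-Maple-North-Denton-Thorn-Ash-Spruce-Oak: 14+11+12+1+3+7+2 = 50
Oak-Maple-North-Denton-Thorn-Spruce-Ash-Oak: 14+11+12+1+4+7+9 = 58
Oak-Maple-North-Ash-Denton-Spruce-Thorn-Oak: 14+11+16+4+3+4+6 = 58
Oak-Maple-North-Ash-Denton-Thorn-Spruce-Oak: 14+11+16+4+1+4+2 = 52
… (352 more)
Oak-North-Maple-Ash-Thorn-Denton-Spruce-Oak: 7+11+13+3+1+3+2 = 40  ← best
The minimum is 40.
One optimal route: Oak → North → Maple → Ash → Thorn → Denton → Spruce → Oak (or its reverse).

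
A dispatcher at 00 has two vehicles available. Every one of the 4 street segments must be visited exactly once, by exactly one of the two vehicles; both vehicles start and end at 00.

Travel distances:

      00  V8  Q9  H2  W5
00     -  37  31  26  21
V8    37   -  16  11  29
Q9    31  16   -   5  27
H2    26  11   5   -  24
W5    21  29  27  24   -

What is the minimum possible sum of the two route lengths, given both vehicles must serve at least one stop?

Minimum combined distance: 126.

There are 2^3 − 1 = 7 ways to divide the 4 stops into two non-empty groups. For each, the best each vehicle can do is its own shortest tour through its group:
  {V8} + {Q9, H2, W5}: 74 + 79 = 153
  {Q9} + {V8, H2, W5}: 62 + 87 = 149
  {V8, Q9} + {H2, W5}: 84 + 71 = 155
  {H2} + {V8, Q9, W5}: 52 + 97 = 149
  {V8, H2} + {Q9, W5}: 74 + 79 = 153
  {Q9, H2} + {V8, W5}: 62 + 87 = 149
  … (7 splits in total)
  {V8, Q9, H2} + {W5}: 84 + 42 = 126  ← best
Best: vehicle 1 00 → V8 → Q9 → H2 → 00 = 84; vehicle 2 00 → W5 → 00 = 42; combined 126.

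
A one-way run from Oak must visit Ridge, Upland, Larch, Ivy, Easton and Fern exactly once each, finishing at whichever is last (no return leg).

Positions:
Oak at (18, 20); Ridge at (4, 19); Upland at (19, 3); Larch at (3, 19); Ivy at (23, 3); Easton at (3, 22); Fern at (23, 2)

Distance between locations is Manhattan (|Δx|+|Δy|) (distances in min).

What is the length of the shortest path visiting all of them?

57 min — the minimum one-way total.

There are 6! = 720 possible orderings.
Oak - Ridge - Upland - Larch - Ivy - Easton - Fern: 15+31+32+36+39+40 = 193
Oak - Ridge - Upland - Larch - Ivy - Fern - Easton: 15+31+32+36+1+40 = 155
Oak - Ridge - Upland - Larch - Easton - Ivy - Fern: 15+31+32+3+39+1 = 121
Oak - Ridge - Upland - Larch - Easton - Fern - Ivy: 15+31+32+3+40+1 = 122
Oak - Ridge - Upland - Larch - Fern - Ivy - Easton: 15+31+32+37+1+39 = 155
Oak - Ridge - Upland - Larch - Fern - Easton - Ivy: 15+31+32+37+40+39 = 194
Oak - Ridge - Upland - Ivy - Larch - Easton - Fern: 15+31+4+36+3+40 = 129
Oak - Ridge - Upland - Ivy - Larch - Fern - Easton: 15+31+4+36+37+40 = 163
… (712 more)
Oak - Easton - Larch - Ridge - Upland - Ivy - Fern: 17+3+1+31+4+1 = 57  ← best
The minimum is 57.
One shortest path: Oak → Easton → Larch → Ridge → Upland → Ivy → Fern.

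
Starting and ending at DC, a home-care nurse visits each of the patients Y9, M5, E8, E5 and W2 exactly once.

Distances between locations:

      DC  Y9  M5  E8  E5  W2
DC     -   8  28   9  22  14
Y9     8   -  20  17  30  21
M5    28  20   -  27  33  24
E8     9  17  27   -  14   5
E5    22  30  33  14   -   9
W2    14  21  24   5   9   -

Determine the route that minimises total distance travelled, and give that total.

There are 60 distinct closed tours to check (reversals are equivalent).
DC → Y9 → M5 → E8 → E5 → W2 → DC: 8+20+27+14+9+14 = 92
DC → Y9 → M5 → E8 → W2 → E5 → DC: 8+20+27+5+9+22 = 91
DC → Y9 → M5 → E5 → E8 → W2 → DC: 8+20+33+14+5+14 = 94
DC → Y9 → M5 → E5 → W2 → E8 → DC: 8+20+33+9+5+9 = 84
DC → Y9 → M5 → W2 → E8 → E5 → DC: 8+20+24+5+14+22 = 93
DC → Y9 → M5 → W2 → E5 → E8 → DC: 8+20+24+9+14+9 = 84
DC → Y9 → E8 → M5 → E5 → W2 → DC: 8+17+27+33+9+14 = 108
DC → Y9 → E8 → M5 → W2 → E5 → DC: 8+17+27+24+9+22 = 107
DC → Y9 → E8 → E5 → M5 → W2 → DC: 8+17+14+33+24+14 = 110
DC → Y9 → E8 → E5 → W2 → M5 → DC: 8+17+14+9+24+28 = 100
DC → Y9 → E8 → W2 → M5 → E5 → DC: 8+17+5+24+33+22 = 109
DC → Y9 → E8 → W2 → E5 → M5 → DC: 8+17+5+9+33+28 = 100
DC → Y9 → E5 → M5 → E8 → W2 → DC: 8+30+33+27+5+14 = 117
DC → Y9 → E5 → M5 → W2 → E8 → DC: 8+30+33+24+5+9 = 109
… (46 more)
The minimum is 84.
One optimal route: DC → Y9 → M5 → E5 → W2 → E8 → DC (or its reverse).

Minimum total distance: 84.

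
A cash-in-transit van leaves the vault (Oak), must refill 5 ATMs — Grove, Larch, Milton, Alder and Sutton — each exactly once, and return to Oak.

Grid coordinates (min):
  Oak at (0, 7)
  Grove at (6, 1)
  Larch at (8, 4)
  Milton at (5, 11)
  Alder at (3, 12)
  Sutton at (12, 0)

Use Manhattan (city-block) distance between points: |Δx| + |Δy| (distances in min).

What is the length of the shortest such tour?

48 min — the shortest possible round trip.

With 5 stops there are 5!/2 = 60 distinct round trips (a route and its reverse cost the same).
Oak→Grove→Larch→Milton→Alder→Sutton→Oak: 12+5+10+3+21+19 = 70
Oak→Grove→Larch→Milton→Sutton→Alder→Oak: 12+5+10+18+21+8 = 74
Oak→Grove→Larch→Alder→Milton→Sutton→Oak: 12+5+13+3+18+19 = 70
Oak→Grove→Larch→Alder→Sutton→Milton→Oak: 12+5+13+21+18+9 = 78
Oak→Grove→Larch→Sutton→Milton→Alder→Oak: 12+5+8+18+3+8 = 54
Oak→Grove→Larch→Sutton→Alder→Milton→Oak: 12+5+8+21+3+9 = 58
Oak→Grove→Milton→Larch→Alder→Sutton→Oak: 12+11+10+13+21+19 = 86
Oak→Grove→Milton→Larch→Sutton→Alder→Oak: 12+11+10+8+21+8 = 70
Oak→Grove→Milton→Alder→Larch→Sutton→Oak: 12+11+3+13+8+19 = 66
Oak→Grove→Milton→Alder→Sutton→Larch→Oak: 12+11+3+21+8+11 = 66
Oak→Grove→Milton→Sutton→Larch→Alder→Oak: 12+11+18+8+13+8 = 70
Oak→Grove→Milton→Sutton→Alder→Larch→Oak: 12+11+18+21+13+11 = 86
Oak→Grove→Alder→Larch→Milton→Sutton→Oak: 12+14+13+10+18+19 = 86
Oak→Grove→Alder→Larch→Sutton→Milton→Oak: 12+14+13+8+18+9 = 74
… (46 more)
Oak→Grove→Sutton→Larch→Milton→Alder→Oak: 12+7+8+10+3+8 = 48  ← best
The minimum is 48.
One optimal route: Oak → Grove → Sutton → Larch → Milton → Alder → Oak (or its reverse).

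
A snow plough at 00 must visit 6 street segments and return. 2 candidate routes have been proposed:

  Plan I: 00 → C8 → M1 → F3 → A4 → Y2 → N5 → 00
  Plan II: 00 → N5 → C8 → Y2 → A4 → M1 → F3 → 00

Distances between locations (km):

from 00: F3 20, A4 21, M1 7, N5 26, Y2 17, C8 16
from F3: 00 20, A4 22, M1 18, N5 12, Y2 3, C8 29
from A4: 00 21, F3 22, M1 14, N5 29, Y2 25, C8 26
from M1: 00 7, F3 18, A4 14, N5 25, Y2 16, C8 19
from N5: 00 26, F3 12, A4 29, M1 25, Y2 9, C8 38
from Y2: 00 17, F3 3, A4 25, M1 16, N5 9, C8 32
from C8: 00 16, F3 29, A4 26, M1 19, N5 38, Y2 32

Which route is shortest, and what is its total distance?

Plan I: 16 + 19 + 18 + 22 + 25 + 9 + 26 = 135
Plan II: 26 + 38 + 32 + 25 + 14 + 18 + 20 = 173

Shortest is Plan I, total 135 km.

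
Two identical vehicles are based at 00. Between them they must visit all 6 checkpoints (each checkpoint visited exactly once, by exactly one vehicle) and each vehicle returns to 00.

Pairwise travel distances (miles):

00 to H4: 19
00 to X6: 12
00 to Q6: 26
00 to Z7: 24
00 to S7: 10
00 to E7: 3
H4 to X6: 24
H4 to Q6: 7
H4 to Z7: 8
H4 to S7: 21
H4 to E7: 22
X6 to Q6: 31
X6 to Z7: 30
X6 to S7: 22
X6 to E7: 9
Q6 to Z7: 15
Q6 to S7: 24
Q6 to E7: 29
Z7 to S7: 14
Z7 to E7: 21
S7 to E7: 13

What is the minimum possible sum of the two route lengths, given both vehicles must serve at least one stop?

88 miles — the smallest possible combined total.

Check every non-empty split of the stops between the two vehicles; for each half take its own optimal tour:
  {H4} + {X6, Q6, Z7, S7, E7}: 38 + 82 = 120
  {X6} + {H4, Q6, Z7, S7, E7}: 24 + 71 = 95
  {H4, X6} + {Q6, Z7, S7, E7}: 55 + 71 = 126
  {Q6} + {H4, X6, Z7, S7, E7}: 52 + 68 = 120
  {H4, Q6} + {X6, Z7, S7, E7}: 52 + 66 = 118
  {X6, Q6} + {H4, Z7, S7, E7}: 69 + 57 = 126
  … (31 splits in total)
  {H4, X6, Q6, Z7, S7} + {E7}: 82 + 6 = 88  ← best
Best: vehicle 1 00 → X6 → H4 → Q6 → Z7 → S7 → 00 = 82; vehicle 2 00 → E7 → 00 = 6; combined 88.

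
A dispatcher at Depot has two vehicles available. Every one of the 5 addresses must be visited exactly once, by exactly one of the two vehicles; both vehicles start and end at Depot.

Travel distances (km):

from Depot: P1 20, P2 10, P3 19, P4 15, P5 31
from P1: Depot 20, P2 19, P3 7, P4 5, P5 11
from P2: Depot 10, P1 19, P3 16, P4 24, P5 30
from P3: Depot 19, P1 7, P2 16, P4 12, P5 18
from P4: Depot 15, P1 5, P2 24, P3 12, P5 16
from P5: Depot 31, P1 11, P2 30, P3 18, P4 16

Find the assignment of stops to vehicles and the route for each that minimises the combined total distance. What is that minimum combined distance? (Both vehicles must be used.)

Minimum combined distance: 88 km.

There are 2^4 − 1 = 15 ways to divide the 5 stops into two non-empty groups. For each, the best each vehicle can do is its own shortest tour through its group:
  {P1} + {P2, P3, P4, P5}: 40 + 75 = 115
  {P2} + {P1, P3, P4, P5}: 20 + 68 = 88
  {P1, P2} + {P3, P4, P5}: 49 + 68 = 117
  {P3} + {P1, P2, P4, P5}: 38 + 71 = 109
  {P1, P3} + {P2, P4, P5}: 46 + 71 = 117
  {P2, P3} + {P1, P4, P5}: 45 + 62 = 107
  … (15 splits in total)
Best: vehicle 1 Depot → P2 → Depot = 20; vehicle 2 Depot → P3 → P1 → P5 → P4 → Depot = 68; combined 88.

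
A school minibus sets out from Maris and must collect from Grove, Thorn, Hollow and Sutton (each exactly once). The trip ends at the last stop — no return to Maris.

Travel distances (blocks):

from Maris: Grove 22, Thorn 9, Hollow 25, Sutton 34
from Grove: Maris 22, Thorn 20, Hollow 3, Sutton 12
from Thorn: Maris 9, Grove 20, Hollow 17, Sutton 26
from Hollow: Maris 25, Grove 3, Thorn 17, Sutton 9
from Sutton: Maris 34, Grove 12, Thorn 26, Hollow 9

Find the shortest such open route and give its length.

41 blocks — the minimum one-way total.

There are 4! = 24 possible orderings.
Maris→Grove→Thorn→Hollow→Sutton: 22+20+17+9 = 68
Maris→Grove→Thorn→Sutton→Hollow: 22+20+26+9 = 77
Maris→Grove→Hollow→Thorn→Sutton: 22+3+17+26 = 68
Maris→Grove→Hollow→Sutton→Thorn: 22+3+9+26 = 60
Maris→Grove→Sutton→Thorn→Hollow: 22+12+26+17 = 77
Maris→Grove→Sutton→Hollow→Thorn: 22+12+9+17 = 60
Maris→Thorn→Grove→Hollow→Sutton: 9+20+3+9 = 41
Maris→Thorn→Grove→Sutton→Hollow: 9+20+12+9 = 50
Maris→Thorn→Hollow→Grove→Sutton: 9+17+3+12 = 41
Maris→Thorn→Hollow→Sutton→Grove: 9+17+9+12 = 47
Maris→Thorn→Sutton→Grove→Hollow: 9+26+12+3 = 50
Maris→Thorn→Sutton→Hollow→Grove: 9+26+9+3 = 47
Maris→Hollow→Grove→Thorn→Sutton: 25+3+20+26 = 74
Maris→Hollow→Grove→Sutton→Thorn: 25+3+12+26 = 66
… (10 more)
The minimum is 41.
One shortest path: Maris → Thorn → Grove → Hollow → Sutton.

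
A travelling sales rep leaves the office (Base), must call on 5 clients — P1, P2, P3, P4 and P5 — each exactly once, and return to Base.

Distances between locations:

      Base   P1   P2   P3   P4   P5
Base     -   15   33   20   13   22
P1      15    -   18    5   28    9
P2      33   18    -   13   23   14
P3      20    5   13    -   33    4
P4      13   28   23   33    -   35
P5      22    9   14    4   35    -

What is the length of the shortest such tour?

Base → P1 → P2 → P3 → P4 → P5 → Base: 15+18+13+33+35+22 = 136
Base → P1 → P2 → P3 → P5 → P4 → Base: 15+18+13+4+35+13 = 98
Base → P1 → P2 → P4 → P3 → P5 → Base: 15+18+23+33+4+22 = 115
Base → P1 → P2 → P4 → P5 → P3 → Base: 15+18+23+35+4+20 = 115
Base → P1 → P2 → P5 → P3 → P4 → Base: 15+18+14+4+33+13 = 97
Base → P1 → P2 → P5 → P4 → P3 → Base: 15+18+14+35+33+20 = 135
Base → P1 → P3 → P2 → P4 → P5 → Base: 15+5+13+23+35+22 = 113
Base → P1 → P3 → P2 → P5 → P4 → Base: 15+5+13+14+35+13 = 95
Base → P1 → P3 → P4 → P2 → P5 → Base: 15+5+33+23+14+22 = 112
Base → P1 → P3 → P4 → P5 → P2 → Base: 15+5+33+35+14+33 = 135
Base → P1 → P3 → P5 → P2 → P4 → Base: 15+5+4+14+23+13 = 74
Base → P1 → P3 → P5 → P4 → P2 → Base: 15+5+4+35+23+33 = 115
Base → P1 → P4 → P2 → P3 → P5 → Base: 15+28+23+13+4+22 = 105
Base → P1 → P4 → P2 → P5 → P3 → Base: 15+28+23+14+4+20 = 104
… (46 more)
The minimum is 74.
One optimal route: Base → P1 → P3 → P5 → P2 → P4 → Base (or its reverse).

74 — the shortest possible round trip.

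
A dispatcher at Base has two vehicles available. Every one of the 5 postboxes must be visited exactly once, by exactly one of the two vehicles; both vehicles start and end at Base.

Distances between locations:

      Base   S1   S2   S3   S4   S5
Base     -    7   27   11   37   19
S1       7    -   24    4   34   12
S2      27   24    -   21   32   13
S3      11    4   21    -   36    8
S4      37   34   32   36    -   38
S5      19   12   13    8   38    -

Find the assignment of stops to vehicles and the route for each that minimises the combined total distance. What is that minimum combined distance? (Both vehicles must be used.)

115 — the smallest possible combined total.

There are 2^4 − 1 = 15 ways to divide the 5 stops into two non-empty groups. For each, the best each vehicle can do is its own shortest tour through its group:
  {S1} + {S2, S3, S4, S5}: 14 + 101 = 115
  {S2} + {S1, S3, S4, S5}: 54 + 94 = 148
  {S1, S2} + {S3, S4, S5}: 58 + 94 = 152
  {S3} + {S1, S2, S4, S5}: 22 + 101 = 123
  {S1, S3} + {S2, S4, S5}: 22 + 101 = 123
  {S2, S3} + {S1, S4, S5}: 59 + 94 = 153
  … (15 splits in total)
Best: vehicle 1 Base → S1 → Base = 14; vehicle 2 Base → S3 → S5 → S2 → S4 → Base = 101; combined 115.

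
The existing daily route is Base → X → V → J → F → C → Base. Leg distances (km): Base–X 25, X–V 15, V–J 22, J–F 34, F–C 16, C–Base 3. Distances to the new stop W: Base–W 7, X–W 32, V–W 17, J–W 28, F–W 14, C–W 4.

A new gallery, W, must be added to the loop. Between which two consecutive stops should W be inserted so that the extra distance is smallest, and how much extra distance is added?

Adding 2 km by placing W on the F–C leg.

Insertion cost between consecutive stops i–j is d(i,W) + d(W,j) − d(i,j):
  between Base and X: 7 + 32 − 25 = 14
  between X and V: 32 + 17 − 15 = 34
  between V and J: 17 + 28 − 22 = 23
  between J and F: 28 + 14 − 34 = 8
  between F and C: 14 + 4 − 16 = 2
  between C and Base: 4 + 7 − 3 = 8
Cheapest insertion is between F and C, adding 2.
New total = 115 + 2 = 117.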